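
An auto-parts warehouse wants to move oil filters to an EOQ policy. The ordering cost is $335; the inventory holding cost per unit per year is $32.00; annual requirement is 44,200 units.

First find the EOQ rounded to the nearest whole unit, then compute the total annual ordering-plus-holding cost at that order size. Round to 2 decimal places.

Q* = √(2·D·S / H) = √(2·44,200·335 / 32) = √925,437.5 ≈ 962.00 → Q = 962 units
Annual ordering cost = (D/Q)·S = (44,200/962) × 335 = $15,391.89
Annual holding cost  = (Q/2)·H = (962/2) × 32 = $15,392.00
Total = $15,391.89 + $15,392.00 = $30,783.89

$30,783.89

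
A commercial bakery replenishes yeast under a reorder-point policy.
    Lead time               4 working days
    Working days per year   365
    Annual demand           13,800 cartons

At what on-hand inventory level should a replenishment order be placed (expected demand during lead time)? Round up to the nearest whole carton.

152 cartons

Daily demand d = 13,800 / 365 = 37.808 cartons/day
Demand during lead time = 37.808 × 4 = 151.23
Reorder point = 151.23 → round up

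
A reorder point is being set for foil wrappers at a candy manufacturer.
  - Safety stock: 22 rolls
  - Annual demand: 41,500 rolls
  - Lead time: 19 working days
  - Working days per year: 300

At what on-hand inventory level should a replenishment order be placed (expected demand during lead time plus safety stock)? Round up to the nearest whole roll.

2,651 rolls

Daily demand d = 41,500 / 300 = 138.333 rolls/day
Demand during lead time = 138.333 × 19 = 2,628.33
Reorder point = 2,628.33 + 22 = 2,650.33 → round up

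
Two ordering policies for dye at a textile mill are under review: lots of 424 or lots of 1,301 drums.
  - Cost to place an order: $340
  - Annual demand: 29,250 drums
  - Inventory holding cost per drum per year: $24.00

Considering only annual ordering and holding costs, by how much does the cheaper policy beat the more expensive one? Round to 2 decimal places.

$5,287.07

For each Q, cost = (D/Q)·S + (Q/2)·H.
TC(424) = (29,250/424)×340 + (424/2)×24 = $28,543.19
TC(1,301) = (29,250/1,301)×340 + (1,301/2)×24 = $23,256.12
Lots of 1,301 are cheaper by $5,287.07.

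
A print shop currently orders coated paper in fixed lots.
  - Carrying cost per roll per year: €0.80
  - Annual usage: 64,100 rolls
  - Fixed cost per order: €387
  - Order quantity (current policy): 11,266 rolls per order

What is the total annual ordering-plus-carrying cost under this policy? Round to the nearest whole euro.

Annual ordering cost = (D/Q)·S = (64,100/11,266) × 387 = €2,201.91
Annual holding cost  = (Q/2)·H = (11,266/2) × 0.8 = €4,506.40
Total = €2,201.91 + €4,506.40 = €6,708.31

€6,708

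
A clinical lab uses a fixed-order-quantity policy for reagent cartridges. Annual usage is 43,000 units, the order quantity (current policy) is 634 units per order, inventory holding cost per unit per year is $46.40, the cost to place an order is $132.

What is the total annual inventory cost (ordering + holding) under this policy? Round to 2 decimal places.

Ordering: D/Q × S = 43,000/634 × $132 = $8,952.68
Holding:  Q/2 × H = 634/2 × $46.4 = $14,708.80
Total = $8,952.68 + $14,708.80 = $23,661.48

$23,661.48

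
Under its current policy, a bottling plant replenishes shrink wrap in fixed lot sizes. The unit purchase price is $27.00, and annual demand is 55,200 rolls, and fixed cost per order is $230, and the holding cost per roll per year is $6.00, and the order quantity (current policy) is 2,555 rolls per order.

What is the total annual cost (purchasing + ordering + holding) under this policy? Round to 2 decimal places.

Ordering: D/Q × S = 55,200/2,555 × $230 = $4,969.08
Holding:  Q/2 × H = 2,555/2 × $6 = $7,665.00
Purchase cost = D·C = 55,200 × 27 = $1,490,400.00
Total = $4,969.08 + $7,665.00 + $1,490,400.00 = $1,503,034.08

$1,503,034.08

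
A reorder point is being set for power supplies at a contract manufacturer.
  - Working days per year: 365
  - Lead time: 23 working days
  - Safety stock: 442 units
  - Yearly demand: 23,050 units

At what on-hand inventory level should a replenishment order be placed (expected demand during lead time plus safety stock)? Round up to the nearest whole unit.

Daily demand d = 23,050 / 365 = 63.151 units/day
Demand during lead time = 63.151 × 23 = 1,452.47
Reorder point = 1,452.47 + 442 = 1,894.47 → round up

1,895 units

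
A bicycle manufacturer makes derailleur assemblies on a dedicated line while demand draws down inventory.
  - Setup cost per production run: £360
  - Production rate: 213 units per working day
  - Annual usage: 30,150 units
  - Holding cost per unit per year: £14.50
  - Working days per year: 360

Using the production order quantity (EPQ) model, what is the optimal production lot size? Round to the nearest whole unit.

1,571 units

d = 30,150/360 = 83.7500 units/day;  effective holding cost H(1 − d/p) = 14.5·(1 − 83.7500/213) = 8.79871
Q* = √(2DS / H_eff) = √(2·30,150·360 / 8.79871) ≈ 1,570.73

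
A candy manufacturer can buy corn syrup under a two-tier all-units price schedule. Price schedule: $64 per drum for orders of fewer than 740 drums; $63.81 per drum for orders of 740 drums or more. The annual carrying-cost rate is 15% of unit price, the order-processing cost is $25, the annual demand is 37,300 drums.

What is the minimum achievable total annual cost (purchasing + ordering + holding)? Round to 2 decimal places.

$2,384,914.59

H₁ = 15%×$64 = $9.6000;  H₂ = 15%×$63.81 = $9.5715
EOQ₁ = √(2×37,300×25/9.6000) = 440.76  (< 740, feasible at tier 1)
EOQ₂ = √(2×37,300×25/9.5715) = 441.42  (< 740 → use Q = 740 at tier-2 price)
TC(tier 1 (EOQ₁), Q≈440.8) = $2,391,431.31
TC(tier 2, Q≈740.0) = $2,384,914.59
Minimum at tier 2: $2,384,914.59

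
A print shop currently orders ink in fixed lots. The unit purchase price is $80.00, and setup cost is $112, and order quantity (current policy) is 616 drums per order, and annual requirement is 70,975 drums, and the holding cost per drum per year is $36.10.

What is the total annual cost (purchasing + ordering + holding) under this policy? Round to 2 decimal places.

Orders/yr = 70,975/616 = 115.219; ordering cost = 115.219 × $112 = $12,904.55
Average inventory = 616/2 = 308; holding cost = 308 × $36.1 = $11,118.80
Purchase cost = D·C = 70,975 × 80 = $5,678,000.00
Total = $12,904.55 + $11,118.80 + $5,678,000.00 = $5,702,023.35

$5,702,023.35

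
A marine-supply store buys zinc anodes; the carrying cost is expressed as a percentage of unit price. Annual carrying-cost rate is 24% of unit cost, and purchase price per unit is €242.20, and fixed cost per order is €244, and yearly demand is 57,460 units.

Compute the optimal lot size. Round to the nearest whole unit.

695 units

H = i·C = 0.24 × €242.2 = €58.1280 per unit-year
2DS/H = 2·57,460·244/58.128 = 482,391.96
EOQ = √482,391.96 ≈ 694.54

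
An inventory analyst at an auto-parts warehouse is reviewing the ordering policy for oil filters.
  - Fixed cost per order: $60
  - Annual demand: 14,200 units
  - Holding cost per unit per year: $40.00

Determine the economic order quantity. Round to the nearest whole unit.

206 units

EOQ = √(2DS/H) = √(2 × 14,200 × 60 / 40)
    = √(42,600.00) ≈ 206.40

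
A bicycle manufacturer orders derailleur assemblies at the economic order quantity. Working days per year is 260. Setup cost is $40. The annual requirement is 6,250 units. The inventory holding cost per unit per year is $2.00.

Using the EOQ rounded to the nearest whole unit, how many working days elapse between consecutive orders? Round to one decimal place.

20.8 days

Optimal lot size Q* = (2 × 6,250 × $40 / $2)^½ ≈ 500.00 → Q = 500 units
Days between orders = 260 / (D/Q) = 260 / 12.500 ≈ 20.800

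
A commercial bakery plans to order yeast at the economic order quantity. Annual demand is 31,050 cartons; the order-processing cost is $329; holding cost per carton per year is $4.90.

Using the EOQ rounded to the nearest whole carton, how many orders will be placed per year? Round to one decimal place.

15.2 orders per year

Q* = √(2·D·S / H) = √(2·31,050·329 / 4.9) = √4,169,571.4 ≈ 2,041.95 → Q = 2,042
Orders per year = D/Q = 31,050 / 2,042 = 15.206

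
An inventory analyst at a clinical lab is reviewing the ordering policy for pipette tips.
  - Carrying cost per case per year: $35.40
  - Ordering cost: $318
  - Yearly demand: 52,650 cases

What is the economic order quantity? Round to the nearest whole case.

973 cases

EOQ = √(2DS/H) = √(2 × 52,650 × 318 / 35.4)
    = √(945,915.25) ≈ 972.58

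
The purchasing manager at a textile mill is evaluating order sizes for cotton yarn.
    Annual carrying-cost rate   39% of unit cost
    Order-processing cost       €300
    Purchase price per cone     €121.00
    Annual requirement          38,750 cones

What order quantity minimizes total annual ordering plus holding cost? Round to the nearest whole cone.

702 cones

H = i·C = 0.39 × €121 = €47.1900 per cone-year
Optimal lot size Q* = (2 × 38,750 × €300 / €47.19)^½ ≈ 701.92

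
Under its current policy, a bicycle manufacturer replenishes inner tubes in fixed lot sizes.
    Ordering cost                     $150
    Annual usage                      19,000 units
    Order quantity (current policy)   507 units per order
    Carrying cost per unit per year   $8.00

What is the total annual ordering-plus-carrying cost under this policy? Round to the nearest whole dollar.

Ordering: D/Q × S = 19,000/507 × $150 = $5,621.30
Holding:  Q/2 × H = 507/2 × $8 = $2,028.00
Total = $5,621.30 + $2,028.00 = $7,649.30

$7,649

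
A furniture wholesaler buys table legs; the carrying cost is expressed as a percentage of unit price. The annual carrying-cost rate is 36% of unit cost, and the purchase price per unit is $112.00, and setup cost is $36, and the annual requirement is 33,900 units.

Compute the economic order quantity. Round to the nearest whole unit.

Holding cost per unit per year: H = 36% × $112 = $40.3200
EOQ = √(2DS/H) = √(2 × 33,900 × 36 / 40.32)
    = √(60,535.71) ≈ 246.04

246 units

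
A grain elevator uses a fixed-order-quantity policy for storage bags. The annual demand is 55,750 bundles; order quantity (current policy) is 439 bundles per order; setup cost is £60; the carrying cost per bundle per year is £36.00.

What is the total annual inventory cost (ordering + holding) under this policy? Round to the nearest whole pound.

Annual ordering cost = (D/Q)·S = (55,750/439) × 60 = £7,619.59
Annual holding cost  = (Q/2)·H = (439/2) × 36 = £7,902.00
Total = £7,619.59 + £7,902.00 = £15,521.59

£15,522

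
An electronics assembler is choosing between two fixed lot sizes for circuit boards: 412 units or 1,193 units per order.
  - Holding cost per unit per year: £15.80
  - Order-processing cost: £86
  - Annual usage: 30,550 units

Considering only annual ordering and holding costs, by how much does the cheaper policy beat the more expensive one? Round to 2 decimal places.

TC(Q) = (D/Q)S + (Q/2)H
TC(412) = (30,550/412)×86 + (412/2)×15.8 = £9,631.74
TC(1,193) = (30,550/1,193)×86 + (1,193/2)×15.8 = £11,626.96
|ΔTC| = |£9,631.74 − £11,626.96| = £1,995.22

£1,995.22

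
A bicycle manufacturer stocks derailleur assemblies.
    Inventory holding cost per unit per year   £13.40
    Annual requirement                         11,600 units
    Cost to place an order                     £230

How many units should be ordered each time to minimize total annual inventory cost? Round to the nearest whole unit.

631 units

2DS/H = 2·11,600·230/13.4 = 398,208.96
EOQ = √398,208.96 ≈ 631.04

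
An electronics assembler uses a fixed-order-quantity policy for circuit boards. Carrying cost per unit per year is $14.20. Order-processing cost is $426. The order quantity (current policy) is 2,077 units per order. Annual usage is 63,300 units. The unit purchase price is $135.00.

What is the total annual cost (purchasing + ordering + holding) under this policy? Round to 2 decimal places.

Orders/yr = 63,300/2,077 = 30.477; ordering cost = 30.477 × $426 = $12,983.05
Average inventory = 2,077/2 = 1038.5; holding cost = 1038.5 × $14.2 = $14,746.70
Purchase cost = D·C = 63,300 × 135 = $8,545,500.00
Total = $12,983.05 + $14,746.70 + $8,545,500.00 = $8,573,229.75

$8,573,229.75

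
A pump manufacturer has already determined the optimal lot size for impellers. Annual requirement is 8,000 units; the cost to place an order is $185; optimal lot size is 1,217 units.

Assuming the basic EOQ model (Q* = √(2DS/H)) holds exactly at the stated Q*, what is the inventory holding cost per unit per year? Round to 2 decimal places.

From Q* = √(2DS/H) ⇒ Q*² = 2DS/H.
H = 2DS / Q² = 2 × 8,000 × 185 / 1,217² = 1.9985

$2.00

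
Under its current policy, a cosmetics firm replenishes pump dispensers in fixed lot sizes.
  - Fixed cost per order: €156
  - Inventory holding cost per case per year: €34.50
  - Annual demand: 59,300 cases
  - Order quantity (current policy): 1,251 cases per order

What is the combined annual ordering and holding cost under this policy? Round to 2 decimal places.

€28,974.47

Ordering: D/Q × S = 59,300/1,251 × €156 = €7,394.72
Holding:  Q/2 × H = 1,251/2 × €34.5 = €21,579.75
Total = €7,394.72 + €21,579.75 = €28,974.47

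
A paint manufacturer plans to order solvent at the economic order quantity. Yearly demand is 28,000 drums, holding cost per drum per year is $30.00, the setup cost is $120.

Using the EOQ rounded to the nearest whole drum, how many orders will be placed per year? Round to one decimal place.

EOQ = √(2DS/H) = √(2 × 28,000 × 120 / 30)
    = √(224,000.00) ≈ 473.29 → Q = 473
Orders per year = D/Q = 28,000 / 473 = 59.197

59.2 orders per year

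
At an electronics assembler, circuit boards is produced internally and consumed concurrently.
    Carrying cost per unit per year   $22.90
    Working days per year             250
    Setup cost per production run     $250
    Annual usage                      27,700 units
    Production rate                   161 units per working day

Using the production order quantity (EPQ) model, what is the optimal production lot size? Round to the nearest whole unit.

Daily demand d = 27,700/250 = 110.800; p = 161; 1 − d/p = 0.31180
EPQ = √(2DS / (H(1 − d/p)))
    = √(2 × 27,700 × 250 / (22.9 × 0.31180)) ≈ 1,392.73

1,393 units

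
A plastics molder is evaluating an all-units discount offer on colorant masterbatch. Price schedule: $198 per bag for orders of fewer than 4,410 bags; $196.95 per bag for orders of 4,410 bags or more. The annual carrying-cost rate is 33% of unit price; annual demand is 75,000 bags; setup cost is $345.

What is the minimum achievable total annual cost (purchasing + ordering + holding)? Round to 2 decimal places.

$14,908,149.33

H₁ = 33%×$198 = $65.3400;  H₂ = 33%×$196.95 = $64.9935
EOQ₁ = √(2×75,000×345/65.3400) = 889.95  (< 4,410, feasible at tier 1)
EOQ₂ = √(2×75,000×345/64.9935) = 892.32  (< 4,410 → use Q = 4,410 at tier-2 price)
TC(tier 1 (EOQ₁), Q≈890.0) = $14,908,149.33
TC(tier 2, Q≈4,410.0) = $14,920,428.01
Minimum at tier 1 (EOQ₁): $14,908,149.33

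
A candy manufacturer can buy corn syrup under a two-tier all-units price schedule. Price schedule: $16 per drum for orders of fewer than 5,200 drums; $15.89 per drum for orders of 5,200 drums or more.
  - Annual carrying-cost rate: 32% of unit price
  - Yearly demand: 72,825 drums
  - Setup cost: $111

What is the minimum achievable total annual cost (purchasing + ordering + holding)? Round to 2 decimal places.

$1,171,964.26

H₁ = 32%×$16 = $5.1200;  H₂ = 32%×$15.89 = $5.0848
EOQ₁ = √(2×72,825×111/5.1200) = 1,776.98  (< 5,200, feasible at tier 1)
EOQ₂ = √(2×72,825×111/5.0848) = 1,783.12  (< 5,200 → use Q = 5,200 at tier-2 price)
TC(tier 1 (EOQ₁), Q≈1,777.0) = $1,174,298.12
TC(tier 2, Q≈5,200.0) = $1,171,964.26
Minimum at tier 2: $1,171,964.26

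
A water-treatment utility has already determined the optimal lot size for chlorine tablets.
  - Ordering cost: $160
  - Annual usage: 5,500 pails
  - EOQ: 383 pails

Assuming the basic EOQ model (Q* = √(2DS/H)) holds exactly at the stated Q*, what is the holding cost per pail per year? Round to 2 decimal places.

$12.00

Since Q* = (2DS/H)^½, squaring gives Q*²·H = 2DS.
H = 2DS / Q² = 2 × 5,500 × 160 / 383² = 11.9982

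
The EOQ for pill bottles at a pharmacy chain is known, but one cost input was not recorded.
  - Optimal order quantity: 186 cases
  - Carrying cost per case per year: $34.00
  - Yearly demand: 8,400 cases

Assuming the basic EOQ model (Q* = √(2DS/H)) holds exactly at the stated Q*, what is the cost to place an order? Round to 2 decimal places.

From Q* = √(2DS/H) ⇒ Q*² = 2DS/H.
S = Q²H / (2D) = 186² × 34 / (2 × 8,400) = 70.0157

$70.02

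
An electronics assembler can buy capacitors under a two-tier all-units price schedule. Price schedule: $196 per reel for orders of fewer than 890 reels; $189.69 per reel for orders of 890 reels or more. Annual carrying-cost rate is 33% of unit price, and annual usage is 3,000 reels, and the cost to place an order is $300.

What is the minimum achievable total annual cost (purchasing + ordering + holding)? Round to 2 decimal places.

$597,937.21

H₁ = 33%×$196 = $64.6800;  H₂ = 33%×$189.69 = $62.5977
EOQ₁ = √(2×3,000×300/64.6800) = 166.82  (< 890, feasible at tier 1)
EOQ₂ = √(2×3,000×300/62.5977) = 169.57  (< 890 → use Q = 890 at tier-2 price)
TC(tier 1 (EOQ₁), Q≈166.8) = $598,790.00
TC(tier 2, Q≈890.0) = $597,937.21
Minimum at tier 2: $597,937.21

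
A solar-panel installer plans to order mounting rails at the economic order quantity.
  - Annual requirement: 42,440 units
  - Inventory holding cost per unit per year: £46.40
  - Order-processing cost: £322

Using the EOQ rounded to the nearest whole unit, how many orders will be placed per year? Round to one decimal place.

2DS/H = 2·42,440·322/46.4 = 589,037.93
EOQ = √589,037.93 ≈ 767.49 → Q = 767
Orders per year = D/Q = 42,440 / 767 = 55.332

55.3 orders per year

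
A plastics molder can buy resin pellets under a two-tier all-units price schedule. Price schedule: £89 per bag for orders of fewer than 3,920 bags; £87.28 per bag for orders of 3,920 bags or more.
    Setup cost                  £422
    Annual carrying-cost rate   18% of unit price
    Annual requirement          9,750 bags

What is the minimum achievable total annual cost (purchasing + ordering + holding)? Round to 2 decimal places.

H₁ = 18%×£89 = £16.0200;  H₂ = 18%×£87.28 = £15.7104
EOQ₁ = √(2×9,750×422/16.0200) = 716.71  (< 3,920, feasible at tier 1)
EOQ₂ = √(2×9,750×422/15.7104) = 723.74  (< 3,920 → use Q = 3,920 at tier-2 price)
TC(tier 1 (EOQ₁), Q≈716.7) = £879,231.66
TC(tier 2, Q≈3,920.0) = £882,822.00
Minimum at tier 1 (EOQ₁): £879,231.66

£879,231.66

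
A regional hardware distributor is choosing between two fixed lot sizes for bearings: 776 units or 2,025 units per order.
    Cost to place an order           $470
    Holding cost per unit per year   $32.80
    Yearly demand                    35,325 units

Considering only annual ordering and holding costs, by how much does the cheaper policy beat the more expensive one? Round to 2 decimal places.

For each Q, cost = (D/Q)·S + (Q/2)·H.
TC(776) = (35,325/776)×470 + (776/2)×32.8 = $34,121.70
TC(2,025) = (35,325/2,025)×470 + (2,025/2)×32.8 = $41,408.89
Lots of 776 are cheaper by $7,287.19.

$7,287.19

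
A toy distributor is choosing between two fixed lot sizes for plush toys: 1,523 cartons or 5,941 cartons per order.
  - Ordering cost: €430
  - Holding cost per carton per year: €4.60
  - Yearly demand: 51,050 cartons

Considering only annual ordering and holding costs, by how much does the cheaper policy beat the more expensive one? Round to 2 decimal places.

TC(Q) = (D/Q)S + (Q/2)H
TC(1,523) = (51,050/1,523)×430 + (1,523/2)×4.6 = €17,916.23
TC(5,941) = (51,050/5,941)×430 + (5,941/2)×4.6 = €17,359.22
Cheaper: Q = 5,941.  Difference = €557.01

€557.01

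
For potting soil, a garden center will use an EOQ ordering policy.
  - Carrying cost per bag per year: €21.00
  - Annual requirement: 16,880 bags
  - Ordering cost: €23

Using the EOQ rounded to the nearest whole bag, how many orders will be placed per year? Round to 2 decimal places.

87.92 orders per year

2DS/H = 2·16,880·23/21 = 36,975.24
EOQ = √36,975.24 ≈ 192.29 → Q = 192
Orders per year = D/Q = 16,880 / 192 = 87.917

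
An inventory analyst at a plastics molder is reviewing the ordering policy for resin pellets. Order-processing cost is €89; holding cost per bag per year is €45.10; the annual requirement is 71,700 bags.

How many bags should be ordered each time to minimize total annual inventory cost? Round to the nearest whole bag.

532 bags

2DS/H = 2·71,700·89/45.1 = 282,984.48
EOQ = √282,984.48 ≈ 531.96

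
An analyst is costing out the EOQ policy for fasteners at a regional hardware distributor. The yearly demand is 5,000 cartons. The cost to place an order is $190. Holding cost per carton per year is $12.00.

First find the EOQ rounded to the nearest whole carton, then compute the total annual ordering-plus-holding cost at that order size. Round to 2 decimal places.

$4,774.93

Q* = √(2·D·S / H) = √(2·5,000·190 / 12) = √158,333.3 ≈ 397.91 → Q = 398 cartons
Orders/yr = 5,000/398 = 12.563; ordering cost = 12.563 × $190 = $2,386.93
Average inventory = 398/2 = 199; holding cost = 199 × $12 = $2,388.00
Total = $2,386.93 + $2,388.00 = $4,774.93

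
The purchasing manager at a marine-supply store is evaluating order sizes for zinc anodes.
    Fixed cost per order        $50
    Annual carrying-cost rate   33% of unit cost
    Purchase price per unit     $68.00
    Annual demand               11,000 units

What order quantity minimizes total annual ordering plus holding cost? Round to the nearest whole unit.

H = i·C = 0.33 × $68 = $22.4400 per unit-year
EOQ = √(2DS/H) = √(2 × 11,000 × 50 / 22.44)
    = √(49,019.61) ≈ 221.40

221 units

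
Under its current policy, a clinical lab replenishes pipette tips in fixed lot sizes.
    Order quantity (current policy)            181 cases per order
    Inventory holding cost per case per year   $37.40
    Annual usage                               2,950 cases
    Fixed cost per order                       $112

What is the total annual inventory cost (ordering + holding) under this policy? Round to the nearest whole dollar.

Orders/yr = 2,950/181 = 16.298; ordering cost = 16.298 × $112 = $1,825.41
Average inventory = 181/2 = 90.5; holding cost = 90.5 × $37.4 = $3,384.70
Total = $1,825.41 + $3,384.70 = $5,210.11

$5,210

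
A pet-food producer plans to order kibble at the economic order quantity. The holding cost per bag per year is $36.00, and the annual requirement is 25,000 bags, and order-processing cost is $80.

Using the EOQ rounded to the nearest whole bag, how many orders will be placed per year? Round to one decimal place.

Optimal lot size Q* = (2 × 25,000 × $80 / $36)^½ ≈ 333.33 → Q = 333
N = D/Q = 25,000/333 ≈ 75.075 orders/yr

75.1 orders per year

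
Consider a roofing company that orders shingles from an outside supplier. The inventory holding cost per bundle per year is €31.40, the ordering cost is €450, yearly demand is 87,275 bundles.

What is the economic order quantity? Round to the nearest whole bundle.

1,582 bundles

Optimal lot size Q* = (2 × 87,275 × €450 / €31.4)^½ ≈ 1,581.62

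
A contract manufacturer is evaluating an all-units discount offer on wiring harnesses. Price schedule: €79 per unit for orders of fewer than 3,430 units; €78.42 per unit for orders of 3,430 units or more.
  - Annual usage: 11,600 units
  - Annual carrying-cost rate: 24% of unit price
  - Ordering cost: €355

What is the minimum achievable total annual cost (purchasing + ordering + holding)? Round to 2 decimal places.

€928,896.18

H₁ = 24%×€79 = €18.9600;  H₂ = 24%×€78.42 = €18.8208
EOQ₁ = √(2×11,600×355/18.9600) = 659.08  (< 3,430, feasible at tier 1)
EOQ₂ = √(2×11,600×355/18.8208) = 661.51  (< 3,430 → use Q = 3,430 at tier-2 price)
TC(tier 1 (EOQ₁), Q≈659.1) = €928,896.18
TC(tier 2, Q≈3,430.0) = €943,150.26
Minimum at tier 1 (EOQ₁): €928,896.18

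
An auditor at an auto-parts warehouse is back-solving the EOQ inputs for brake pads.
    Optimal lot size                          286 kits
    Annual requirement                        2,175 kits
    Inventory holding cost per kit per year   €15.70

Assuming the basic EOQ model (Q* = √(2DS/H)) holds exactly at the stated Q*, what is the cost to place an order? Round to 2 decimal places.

EOQ relation: Q² = 2DS/H, so rearrange for the unknown.
S = Q²H / (2D) = 286² × 15.7 / (2 × 2,175) = 295.2177

€295.22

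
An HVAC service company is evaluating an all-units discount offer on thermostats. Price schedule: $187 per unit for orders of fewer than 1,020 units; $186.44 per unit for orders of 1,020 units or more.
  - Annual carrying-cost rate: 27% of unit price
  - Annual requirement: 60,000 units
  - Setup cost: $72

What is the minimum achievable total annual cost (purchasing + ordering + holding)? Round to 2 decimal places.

$11,216,308.08

H₁ = 27%×$187 = $50.4900;  H₂ = 27%×$186.44 = $50.3388
EOQ₁ = √(2×60,000×72/50.4900) = 413.67  (< 1,020, feasible at tier 1)
EOQ₂ = √(2×60,000×72/50.3388) = 414.29  (< 1,020 → use Q = 1,020 at tier-2 price)
TC(tier 1 (EOQ₁), Q≈413.7) = $11,240,886.21
TC(tier 2, Q≈1,020.0) = $11,216,308.08
Minimum at tier 2: $11,216,308.08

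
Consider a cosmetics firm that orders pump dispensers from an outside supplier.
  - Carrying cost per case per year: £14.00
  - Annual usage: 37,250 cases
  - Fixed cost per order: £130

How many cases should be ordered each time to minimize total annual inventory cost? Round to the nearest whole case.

832 cases

Optimal lot size Q* = (2 × 37,250 × £130 / £14)^½ ≈ 831.74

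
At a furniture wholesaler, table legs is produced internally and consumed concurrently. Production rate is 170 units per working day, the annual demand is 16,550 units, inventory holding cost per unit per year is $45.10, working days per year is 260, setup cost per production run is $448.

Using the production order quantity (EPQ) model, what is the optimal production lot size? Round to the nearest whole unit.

Daily demand d = 16,550/260 = 63.654; p = 170; 1 − d/p = 0.62557
EPQ = √(2DS / (H(1 − d/p)))
    = √(2 × 16,550 × 448 / (45.1 × 0.62557)) ≈ 724.98

725 units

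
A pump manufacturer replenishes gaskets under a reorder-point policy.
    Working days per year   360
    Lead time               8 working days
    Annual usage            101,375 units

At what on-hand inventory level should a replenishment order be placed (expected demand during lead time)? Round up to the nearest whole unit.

Daily demand d = 101,375 / 360 = 281.597 units/day
Demand during lead time = 281.597 × 8 = 2,252.78
Reorder point = 2,252.78 → round up

2,253 units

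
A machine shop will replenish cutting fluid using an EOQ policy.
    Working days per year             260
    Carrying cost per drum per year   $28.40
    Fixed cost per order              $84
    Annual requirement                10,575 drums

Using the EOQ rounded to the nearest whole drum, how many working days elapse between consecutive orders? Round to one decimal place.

6.1 days

Q* = √(2·D·S / H) = √(2·10,575·84 / 28.4) = √62,556.3 ≈ 250.11 → Q = 250 drums
Days between orders = 260 / (D/Q) = 260 / 42.300 ≈ 6.147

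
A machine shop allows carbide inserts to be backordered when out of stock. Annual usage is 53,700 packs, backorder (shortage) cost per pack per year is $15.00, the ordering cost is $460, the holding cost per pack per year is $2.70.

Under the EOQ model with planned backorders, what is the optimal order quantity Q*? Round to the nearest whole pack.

4,647 packs

Basic EOQ = √(2·53,700·460/2.7) = 4,277.590
Backorder adjustment √((H+b)/b) = √((2.7+15)/15) = 1.0863
Q* = 4,277.590 × 1.0863 ≈ 4,646.65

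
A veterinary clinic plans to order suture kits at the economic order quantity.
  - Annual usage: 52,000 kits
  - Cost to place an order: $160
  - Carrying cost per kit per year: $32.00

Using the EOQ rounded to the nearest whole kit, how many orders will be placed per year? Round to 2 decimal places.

72.12 orders per year

2DS/H = 2·52,000·160/32 = 520,000.00
EOQ = √520,000.00 ≈ 721.11 → Q = 721
N = D/Q = 52,000/721 ≈ 72.122 orders/yr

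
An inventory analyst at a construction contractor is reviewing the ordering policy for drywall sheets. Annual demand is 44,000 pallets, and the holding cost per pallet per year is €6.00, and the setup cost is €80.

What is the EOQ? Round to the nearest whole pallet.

Optimal lot size Q* = (2 × 44,000 × €80 / €6)^½ ≈ 1,083.21

1,083 pallets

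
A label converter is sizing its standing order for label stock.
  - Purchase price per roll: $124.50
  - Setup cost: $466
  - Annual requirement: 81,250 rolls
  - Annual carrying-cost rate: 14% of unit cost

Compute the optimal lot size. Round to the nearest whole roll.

2,084 rolls

Holding cost per roll per year: H = 14% × $124.5 = $17.4300
EOQ = √(2DS/H) = √(2 × 81,250 × 466 / 17.43)
    = √(4,344,520.94) ≈ 2,084.35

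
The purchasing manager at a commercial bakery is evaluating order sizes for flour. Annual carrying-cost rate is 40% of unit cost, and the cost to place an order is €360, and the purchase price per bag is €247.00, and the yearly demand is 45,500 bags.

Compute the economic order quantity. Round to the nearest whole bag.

Carrying cost H = €247 × 40% = €98.8000/bag/yr
Optimal lot size Q* = (2 × 45,500 × €360 / €98.8)^½ ≈ 575.83

576 bags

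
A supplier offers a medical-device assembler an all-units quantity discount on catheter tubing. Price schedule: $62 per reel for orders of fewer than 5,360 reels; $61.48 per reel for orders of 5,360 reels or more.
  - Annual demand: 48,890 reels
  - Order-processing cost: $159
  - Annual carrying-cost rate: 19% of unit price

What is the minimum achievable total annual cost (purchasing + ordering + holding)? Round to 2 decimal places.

$3,038,513.10

H₁ = 19%×$62 = $11.7800;  H₂ = 19%×$61.48 = $11.6812
EOQ₁ = √(2×48,890×159/11.7800) = 1,148.82  (< 5,360, feasible at tier 1)
EOQ₂ = √(2×48,890×159/11.6812) = 1,153.67  (< 5,360 → use Q = 5,360 at tier-2 price)
TC(tier 1 (EOQ₁), Q≈1,148.8) = $3,044,713.07
TC(tier 2, Q≈5,360.0) = $3,038,513.10
Minimum at tier 2: $3,038,513.10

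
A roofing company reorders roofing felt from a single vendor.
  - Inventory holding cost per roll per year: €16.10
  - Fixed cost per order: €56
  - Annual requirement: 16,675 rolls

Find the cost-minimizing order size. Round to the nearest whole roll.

341 rolls

EOQ = √(2DS/H) = √(2 × 16,675 × 56 / 16.1)
    = √(116,000.00) ≈ 340.59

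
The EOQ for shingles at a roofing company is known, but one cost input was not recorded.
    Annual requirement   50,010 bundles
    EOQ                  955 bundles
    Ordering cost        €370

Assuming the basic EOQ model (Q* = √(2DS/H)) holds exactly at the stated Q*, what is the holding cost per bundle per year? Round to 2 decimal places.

€40.58

From Q* = √(2DS/H) ⇒ Q*² = 2DS/H.
H = 2DS / Q² = 2 × 50,010 × 370 / 955² = 40.5772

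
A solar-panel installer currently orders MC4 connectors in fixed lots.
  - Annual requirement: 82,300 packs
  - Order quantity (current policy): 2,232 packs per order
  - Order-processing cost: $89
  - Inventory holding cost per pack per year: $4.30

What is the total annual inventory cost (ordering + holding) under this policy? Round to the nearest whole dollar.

$8,080

Orders/yr = 82,300/2,232 = 36.873; ordering cost = 36.873 × $89 = $3,281.68
Average inventory = 2,232/2 = 1116; holding cost = 1116 × $4.3 = $4,798.80
Total = $3,281.68 + $4,798.80 = $8,080.48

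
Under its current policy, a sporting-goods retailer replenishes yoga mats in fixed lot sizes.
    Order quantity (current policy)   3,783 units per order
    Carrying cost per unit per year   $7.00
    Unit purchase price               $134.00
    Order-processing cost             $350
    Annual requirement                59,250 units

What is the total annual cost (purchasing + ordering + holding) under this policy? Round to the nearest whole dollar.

$7,958,222

Ordering: D/Q × S = 59,250/3,783 × $350 = $5,481.76
Holding:  Q/2 × H = 3,783/2 × $7 = $13,240.50
Purchase cost = D·C = 59,250 × 134 = $7,939,500.00
Total = $5,481.76 + $13,240.50 + $7,939,500.00 = $7,958,222.26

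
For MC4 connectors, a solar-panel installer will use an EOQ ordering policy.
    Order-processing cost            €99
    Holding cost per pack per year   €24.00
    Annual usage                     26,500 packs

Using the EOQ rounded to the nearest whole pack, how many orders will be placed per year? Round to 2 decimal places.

Q* = √(2·D·S / H) = √(2·26,500·99 / 24) = √218,625.0 ≈ 467.57 → Q = 468
Orders per year = D/Q = 26,500 / 468 = 56.624

56.62 orders per year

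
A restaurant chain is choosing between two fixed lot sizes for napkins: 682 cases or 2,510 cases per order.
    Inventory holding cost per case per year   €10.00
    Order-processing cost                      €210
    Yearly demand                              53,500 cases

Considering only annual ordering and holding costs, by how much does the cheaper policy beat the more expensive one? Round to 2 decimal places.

€2,857.51

Annual cost at Q: ordering D·S/Q plus holding Q·H/2.
TC(682) = (53,500/682)×210 + (682/2)×10 = €19,883.61
TC(2,510) = (53,500/2,510)×210 + (2,510/2)×10 = €17,026.10
Lots of 2,510 are cheaper by €2,857.51.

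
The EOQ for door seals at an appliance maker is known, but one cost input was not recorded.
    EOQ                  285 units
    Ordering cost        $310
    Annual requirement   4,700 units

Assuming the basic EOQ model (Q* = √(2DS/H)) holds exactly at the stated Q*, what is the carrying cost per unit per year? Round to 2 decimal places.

$35.88

EOQ relation: Q² = 2DS/H, so rearrange for the unknown.
H = 2DS / Q² = 2 × 4,700 × 310 / 285² = 35.8757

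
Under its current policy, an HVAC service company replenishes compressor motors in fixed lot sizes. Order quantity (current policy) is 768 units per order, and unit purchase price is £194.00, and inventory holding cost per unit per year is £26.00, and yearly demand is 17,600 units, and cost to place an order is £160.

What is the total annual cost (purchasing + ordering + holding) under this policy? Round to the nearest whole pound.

Ordering: D/Q × S = 17,600/768 × £160 = £3,666.67
Holding:  Q/2 × H = 768/2 × £26 = £9,984.00
Purchase cost = D·C = 17,600 × 194 = £3,414,400.00
Total = £3,666.67 + £9,984.00 + £3,414,400.00 = £3,428,050.67

£3,428,051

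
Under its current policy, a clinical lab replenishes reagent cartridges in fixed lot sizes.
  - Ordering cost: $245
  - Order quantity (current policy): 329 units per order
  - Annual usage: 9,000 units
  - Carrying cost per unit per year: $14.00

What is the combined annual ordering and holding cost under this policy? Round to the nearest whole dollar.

Annual ordering cost = (D/Q)·S = (9,000/329) × 245 = $6,702.13
Annual holding cost  = (Q/2)·H = (329/2) × 14 = $2,303.00
Total = $6,702.13 + $2,303.00 = $9,005.13

$9,005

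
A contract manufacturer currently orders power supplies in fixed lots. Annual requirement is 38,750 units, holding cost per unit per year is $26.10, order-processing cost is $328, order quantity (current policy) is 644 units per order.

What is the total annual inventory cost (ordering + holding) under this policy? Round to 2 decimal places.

Annual ordering cost = (D/Q)·S = (38,750/644) × 328 = $19,736.02
Annual holding cost  = (Q/2)·H = (644/2) × 26.1 = $8,404.20
Total = $19,736.02 + $8,404.20 = $28,140.22

$28,140.22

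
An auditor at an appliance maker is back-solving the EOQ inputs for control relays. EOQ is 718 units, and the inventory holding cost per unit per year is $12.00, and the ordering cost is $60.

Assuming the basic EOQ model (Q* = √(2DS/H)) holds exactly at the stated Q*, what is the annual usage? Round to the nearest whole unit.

Since Q* = (2DS/H)^½, squaring gives Q*²·H = 2DS.
D = Q²H / (2S) = 718² × 12 / (2 × 60) = 51,552.40

51,552 units per year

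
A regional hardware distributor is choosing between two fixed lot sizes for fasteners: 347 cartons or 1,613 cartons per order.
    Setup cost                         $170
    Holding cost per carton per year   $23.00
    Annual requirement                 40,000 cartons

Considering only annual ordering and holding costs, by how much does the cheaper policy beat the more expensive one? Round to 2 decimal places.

$821.79

TC(Q) = (D/Q)S + (Q/2)H
TC(347) = (40,000/347)×170 + (347/2)×23 = $23,587.04
TC(1,613) = (40,000/1,613)×170 + (1,613/2)×23 = $22,765.25
Lots of 1,613 are cheaper by $821.79.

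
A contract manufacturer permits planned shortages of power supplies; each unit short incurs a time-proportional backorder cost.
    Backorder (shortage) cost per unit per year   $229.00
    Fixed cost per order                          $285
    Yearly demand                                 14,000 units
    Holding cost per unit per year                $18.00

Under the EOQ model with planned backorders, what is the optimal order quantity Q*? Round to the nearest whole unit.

692 units

Q* = √(2DS/H) · √((H + b)/b)
   = √(2 × 14,000 × 285 / 18) · √((18 + 229) / 229)
   = 665.833 × 1.0386 ≈ 691.51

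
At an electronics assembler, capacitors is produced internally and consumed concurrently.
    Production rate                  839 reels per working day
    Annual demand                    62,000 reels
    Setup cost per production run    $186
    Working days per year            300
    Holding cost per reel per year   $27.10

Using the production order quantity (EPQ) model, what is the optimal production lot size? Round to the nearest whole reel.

Daily demand d = 62,000/300 = 206.667; p = 839; 1 − d/p = 0.75368
EPQ = √(2DS / (H(1 − d/p)))
    = √(2 × 62,000 × 186 / (27.1 × 0.75368)) ≈ 1,062.65

1,063 reels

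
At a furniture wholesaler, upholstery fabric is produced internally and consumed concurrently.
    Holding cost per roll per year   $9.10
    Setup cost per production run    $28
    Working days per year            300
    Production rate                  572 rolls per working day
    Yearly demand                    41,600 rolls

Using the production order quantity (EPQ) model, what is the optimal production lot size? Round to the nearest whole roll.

Daily demand d = 41,600/300 = 138.667; p = 572; 1 − d/p = 0.75758
EPQ = √(2DS / (H(1 − d/p)))
    = √(2 × 41,600 × 28 / (9.1 × 0.75758)) ≈ 581.31

581 rolls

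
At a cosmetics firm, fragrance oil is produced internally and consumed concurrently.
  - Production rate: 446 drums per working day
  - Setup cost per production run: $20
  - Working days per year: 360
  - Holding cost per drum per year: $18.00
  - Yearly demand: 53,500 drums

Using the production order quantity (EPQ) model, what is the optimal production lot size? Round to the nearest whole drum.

Daily demand d = 53,500/360 = 148.611; p = 446; 1 − d/p = 0.66679
EPQ = √(2DS / (H(1 − d/p)))
    = √(2 × 53,500 × 20 / (18 × 0.66679)) ≈ 422.26

422 drums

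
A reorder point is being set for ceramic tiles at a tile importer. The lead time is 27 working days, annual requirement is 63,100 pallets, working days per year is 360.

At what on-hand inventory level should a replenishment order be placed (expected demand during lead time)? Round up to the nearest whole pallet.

4,733 pallets

Daily demand d = 63,100 / 360 = 175.278 pallets/day
Demand during lead time = 175.278 × 27 = 4,732.50
Reorder point = 4,732.50 → round up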